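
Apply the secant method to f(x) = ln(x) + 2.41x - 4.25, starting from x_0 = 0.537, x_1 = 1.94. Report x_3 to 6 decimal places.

f(x_0) = -3.577587, f(x_1) = 1.088088
x_2 = 1.940000 - (1.088088)·(1.940000 - 0.537000)/(1.088088 - (-3.577587)) = 1.612805; f(x_2) = 0.114834
x_3 = 1.612805 - (0.114834)·(1.612805 - 1.940000)/(0.114834 - (1.088088)) = 1.574199; f(x_3) = -0.002434

1.574199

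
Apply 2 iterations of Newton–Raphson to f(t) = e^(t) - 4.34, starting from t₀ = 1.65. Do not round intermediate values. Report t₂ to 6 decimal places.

1.467996

Newton update: t ← t − f(t)/f'(t).
f'(t) = e^(t)
t_0 = 1.650000: f = 0.866980, f' = 5.206980 → t_1 = 1.650000 - (0.866980)/(5.206980) = 1.483497
t_1 = 1.483497: f = 0.068333, f' = 4.408333 → t_2 = 1.483497 - (0.068333)/(4.408333) = 1.467996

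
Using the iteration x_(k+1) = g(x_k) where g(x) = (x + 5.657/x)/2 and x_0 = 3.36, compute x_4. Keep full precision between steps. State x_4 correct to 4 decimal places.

x_1 = g(3.360000) = 2.521815
x_2 = g(2.521815) = 2.382520
x_3 = g(2.382520) = 2.378448
x_4 = g(2.378448) = 2.378445

2.3784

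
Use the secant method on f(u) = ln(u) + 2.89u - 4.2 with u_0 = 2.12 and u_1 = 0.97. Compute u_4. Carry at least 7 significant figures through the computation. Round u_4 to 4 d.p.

1.3496

Secant update: u_(k+1) = u_k − f(u_k)·(u_k − u_(k-1))/(f(u_k) − f(u_(k-1))).
f(u_0) = 2.678216, f(u_1) = -1.427159
u_2 = 0.970000 - (-1.427159)·(0.970000 - 2.120000)/(-1.427159 - (2.678216)) = 1.369777; f(u_2) = 0.073302
u_3 = 1.369777 - (0.073302)·(1.369777 - 0.970000)/(0.073302 - (-1.427159)) = 1.350246; f(u_3) = 0.002499
u_4 = 1.350246 - (0.002499)·(1.350246 - 1.369777)/(0.002499 - (0.073302)) = 1.349557; f(u_4) = -0.000004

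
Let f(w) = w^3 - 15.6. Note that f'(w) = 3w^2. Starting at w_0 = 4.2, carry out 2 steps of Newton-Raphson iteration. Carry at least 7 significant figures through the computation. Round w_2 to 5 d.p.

2.60612

w_0 = 4.200000: f = 58.488000, f' = 52.920000 → w_1 = 4.200000 - (58.488000)/(52.920000) = 3.094785
w_1 = 3.094785: f = 14.040892, f' = 28.733075 → w_2 = 3.094785 - (14.040892)/(28.733075) = 2.606118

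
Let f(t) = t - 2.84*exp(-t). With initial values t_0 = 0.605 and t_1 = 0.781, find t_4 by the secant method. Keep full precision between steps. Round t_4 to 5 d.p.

Secant update: t_(k+1) = t_k − f(t_k)·(t_k − t_(k-1))/(f(t_k) − f(t_(k-1))).
f(t_0) = -0.945851, f(t_1) = -0.519572
t_2 = 0.781000 - (-0.519572)·(0.781000 - 0.605000)/(-0.519572 - (-0.945851)) = 0.995518; f(t_2) = -0.053953
t_3 = 0.995518 - (-0.053953)·(0.995518 - 0.781000)/(-0.053953 - (-0.519572)) = 1.020375; f(t_3) = -0.003331
t_4 = 1.020375 - (-0.003331)·(1.020375 - 0.995518)/(-0.003331 - (-0.053953)) = 1.022010; f(t_4) = -0.000022

1.02201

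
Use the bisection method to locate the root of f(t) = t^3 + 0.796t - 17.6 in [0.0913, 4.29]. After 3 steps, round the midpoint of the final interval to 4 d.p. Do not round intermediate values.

f(0.091300) = -17.526564, f(4.290000) = 64.768429 (opposite signs)
step 1: m = 2.190650, f(m) = -5.343428 < 0 → root in [2.190650, 4.290000]
step 2: m = 3.240325, f(m) = 19.001759 > 0 → root in [2.190650, 3.240325]
step 3: m = 2.715488, f(m) = 4.585186 > 0 → root in [2.190650, 2.715488]
Midpoint of [2.190650, 2.715488] = 2.453069

2.4531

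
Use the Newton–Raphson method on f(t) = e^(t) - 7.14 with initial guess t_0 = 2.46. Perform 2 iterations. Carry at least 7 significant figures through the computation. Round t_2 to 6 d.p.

1.970967

f'(t) = e^(t)
t_0 = 2.460000: f = 4.564812, f' = 11.704812 → t_1 = 2.460000 - (4.564812)/(11.704812) = 2.070006
t_1 = 2.070006: f = 0.784867, f' = 7.924867 → t_2 = 2.070006 - (0.784867)/(7.924867) = 1.970967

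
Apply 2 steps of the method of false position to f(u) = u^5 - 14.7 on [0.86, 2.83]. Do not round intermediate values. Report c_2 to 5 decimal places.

1.15187

f(0.860000) = -14.229573, f(2.830000) = 166.823216
step 1: c = 1.014829, f(c) = -13.623622 < 0 → new bracket [1.014829, 2.830000]
step 2: c = 1.151873, f(c) = -12.672206 < 0 → new bracket [1.151873, 2.830000]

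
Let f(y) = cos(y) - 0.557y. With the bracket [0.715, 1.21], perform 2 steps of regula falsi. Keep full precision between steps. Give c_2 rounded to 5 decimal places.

0.98756

False-position update: c = (a·f(b) − b·f(a))/(f(b) − f(a)); replace the endpoint whose sign matches f(c).
f(0.715000) = 0.356838, f(1.210000) = -0.320951
step 1: c = 0.975605, f(c) = 0.017256 > 0 → new bracket [0.975605, 1.210000]
step 2: c = 0.987564, f(c) = 0.000652 > 0 → new bracket [0.987564, 1.210000]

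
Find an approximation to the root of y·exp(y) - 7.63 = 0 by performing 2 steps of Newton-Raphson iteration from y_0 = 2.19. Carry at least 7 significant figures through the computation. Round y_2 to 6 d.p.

Newton update: y ← y − f(y)/f'(y).
f'(y) = (y + 1)·exp(y)
y_0 = 2.190000: f = 11.938117, f' = 28.503330 → y_1 = 2.190000 - (11.938117)/(28.503330) = 1.771168
y_1 = 1.771168: f = 2.780414, f' = 16.288127 → y_2 = 1.771168 - (2.780414)/(16.288127) = 1.600466

1.600466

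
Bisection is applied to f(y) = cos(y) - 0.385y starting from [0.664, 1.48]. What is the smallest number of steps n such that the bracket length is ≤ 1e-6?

20

Initial width b − a = 1.48 − 0.664 = 0.816000.
After n steps the width is (b−a)/2^n; need (b−a)/2^n ≤ 1e-6.
So n ≥ log₂(0.816000/1e-6) = log₂(816000.0000) ≈ 19.6382.
Hence n = 20.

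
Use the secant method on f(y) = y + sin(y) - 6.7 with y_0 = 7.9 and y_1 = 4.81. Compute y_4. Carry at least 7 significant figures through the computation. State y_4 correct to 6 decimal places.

6.492395

f(y_0) = 2.198941, f(y_1) = -2.885240
y_2 = 4.810000 - (-2.885240)·(4.810000 - 7.900000)/(-2.885240 - (2.198941)) = 6.563555; f(y_2) = 0.140266
y_3 = 6.563555 - (0.140266)·(6.563555 - 4.810000)/(0.140266 - (-2.885240)) = 6.482258; f(y_3) = -0.019981
y_4 = 6.482258 - (-0.019981)·(6.482258 - 6.563555)/(-0.019981 - (0.140266)) = 6.492395; f(y_4) = 0.000082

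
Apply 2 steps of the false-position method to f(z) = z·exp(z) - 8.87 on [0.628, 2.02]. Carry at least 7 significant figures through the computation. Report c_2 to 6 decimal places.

1.604859

f(0.628000) = -7.693216, f(2.020000) = 6.357416
step 1: c = 1.390169, f(c) = -3.287736 < 0 → new bracket [1.390169, 2.020000]
step 2: c = 1.604859, f(c) = -0.882363 < 0 → new bracket [1.604859, 2.020000]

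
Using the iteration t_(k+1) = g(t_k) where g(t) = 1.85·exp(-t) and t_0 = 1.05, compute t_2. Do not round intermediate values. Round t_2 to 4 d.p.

0.9683

t_1 = g(1.050000) = 0.647385
t_2 = g(0.647385) = 0.968314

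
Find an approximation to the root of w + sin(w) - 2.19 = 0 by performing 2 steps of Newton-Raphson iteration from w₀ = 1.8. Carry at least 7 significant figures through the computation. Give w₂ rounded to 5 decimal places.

f'(w) = 1 + cos(w)
w_0 = 1.800000: f = 0.583848, f' = 0.772798 → w_1 = 1.800000 - (0.583848)/(0.772798) = 1.044502
w_1 = 1.044502: f = -0.280824, f' = 1.502333 → w_2 = 1.044502 - (-0.280824)/(1.502333) = 1.231427

1.23143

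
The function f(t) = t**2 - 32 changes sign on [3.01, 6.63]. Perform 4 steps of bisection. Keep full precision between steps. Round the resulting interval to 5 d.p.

[5.49875, 5.72500]

f(3.010000) = -22.939900, f(6.630000) = 11.956900 (opposite signs)
step 1: m = 4.820000, f(m) = -8.767600 < 0 → root in [4.820000, 6.630000]
step 2: m = 5.725000, f(m) = 0.775625 > 0 → root in [4.820000, 5.725000]
step 3: m = 5.272500, f(m) = -4.200744 < 0 → root in [5.272500, 5.725000]
step 4: m = 5.498750, f(m) = -1.763748 < 0 → root in [5.498750, 5.725000]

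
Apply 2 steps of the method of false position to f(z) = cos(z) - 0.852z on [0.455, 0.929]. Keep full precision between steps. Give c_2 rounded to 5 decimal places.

0.80935

f(0.455000) = 0.510601, f(0.929000) = -0.192873
step 1: c = 0.799043, f(c) = 0.016609 > 0 → new bracket [0.799043, 0.929000]
step 2: c = 0.809346, f(c) = 0.000409 > 0 → new bracket [0.809346, 0.929000]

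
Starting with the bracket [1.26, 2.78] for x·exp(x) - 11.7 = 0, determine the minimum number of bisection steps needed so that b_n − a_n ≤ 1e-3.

11

Initial width b − a = 2.78 − 1.26 = 1.520000.
After n steps the width is (b−a)/2^n; need (b−a)/2^n ≤ 1e-3.
So n ≥ log₂(1.520000/1e-3) = log₂(1520.0000) ≈ 10.5699.
Hence n = 11.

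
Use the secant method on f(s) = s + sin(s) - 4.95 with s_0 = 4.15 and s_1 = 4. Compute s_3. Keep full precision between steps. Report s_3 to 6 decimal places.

5.216992

f(s_0) = -1.645984, f(s_1) = -1.706802
s_2 = 4.000000 - (-1.706802)·(4.000000 - 4.150000)/(-1.706802 - (-1.645984)) = 8.209560; f(s_2) = 4.197005
s_3 = 8.209560 - (4.197005)·(8.209560 - 4.000000)/(4.197005 - (-1.706802)) = 5.216992; f(s_3) = -0.608374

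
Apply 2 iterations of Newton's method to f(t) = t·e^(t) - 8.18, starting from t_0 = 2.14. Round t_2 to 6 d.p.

1.633099

Newton update: t ← t − f(t)/f'(t).
f'(t) = (t + 1)·e^(t)
t_0 = 2.140000: f = 10.008797, f' = 26.688234 → t_1 = 2.140000 - (10.008797)/(26.688234) = 1.764973
t_1 = 1.764973: f = 2.129946, f' = 16.151364 → t_2 = 1.764973 - (2.129946)/(16.151364) = 1.633099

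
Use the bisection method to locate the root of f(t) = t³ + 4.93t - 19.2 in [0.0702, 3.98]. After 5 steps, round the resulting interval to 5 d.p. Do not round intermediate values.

[2.02510, 2.14728]

f(0.070200) = -18.853568, f(3.980000) = 63.466192 (opposite signs)
step 1: m = 2.025100, f(m) = -0.911261 < 0 → root in [2.025100, 3.980000]
step 2: m = 3.002550, f(m) = 22.671480 > 0 → root in [2.025100, 3.002550]
step 3: m = 2.513825, f(m) = 9.078812 > 0 → root in [2.025100, 2.513825]
step 4: m = 2.269463, f(m) = 3.677226 > 0 → root in [2.025100, 2.269463]
step 5: m = 2.147281, f(m) = 1.286817 > 0 → root in [2.025100, 2.147281]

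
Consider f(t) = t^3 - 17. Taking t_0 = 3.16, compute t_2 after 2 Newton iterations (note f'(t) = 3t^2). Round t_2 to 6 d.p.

t_0 = 3.160000: f = 14.554496, f' = 29.956800 → t_1 = 3.160000 - (14.554496)/(29.956800) = 2.674151
t_1 = 2.674151: f = 2.123067, f' = 21.453243 → t_2 = 2.674151 - (2.123067)/(21.453243) = 2.575188

2.575188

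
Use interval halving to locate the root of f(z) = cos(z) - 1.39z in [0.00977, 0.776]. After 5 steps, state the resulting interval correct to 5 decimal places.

f(0.009770) = 0.986372, f(0.776000) = -0.364919 (opposite signs)
step 1: m = 0.392885, f(m) = 0.377698 > 0 → root in [0.392885, 0.776000]
step 2: m = 0.584442, f(m) = 0.021645 > 0 → root in [0.584442, 0.776000]
step 3: m = 0.680221, f(m) = -0.168074 < 0 → root in [0.584442, 0.680221]
step 4: m = 0.632332, f(m) = -0.072290 < 0 → root in [0.584442, 0.632332]
step 5: m = 0.608387, f(m) = -0.025087 < 0 → root in [0.584442, 0.608387]

[0.58444, 0.60839]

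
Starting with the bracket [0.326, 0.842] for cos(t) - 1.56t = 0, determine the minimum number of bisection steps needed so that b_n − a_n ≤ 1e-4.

Initial width b − a = 0.842 − 0.326 = 0.516000.
After n steps the width is (b−a)/2^n; need (b−a)/2^n ≤ 1e-4.
So n ≥ log₂(0.516000/1e-4) = log₂(5160.0000) ≈ 12.3332.
Hence n = 13.

13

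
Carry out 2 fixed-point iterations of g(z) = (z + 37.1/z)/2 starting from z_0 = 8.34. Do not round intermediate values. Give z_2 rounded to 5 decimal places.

6.09817

z_1 = g(8.340000) = 6.394221
z_2 = g(6.394221) = 6.098168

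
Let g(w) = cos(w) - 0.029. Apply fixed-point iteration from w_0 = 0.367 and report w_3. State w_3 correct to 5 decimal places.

w_1 = g(0.367000) = 0.904408
w_2 = g(0.904408) = 0.589151
w_3 = g(0.589151) = 0.802413

0.80241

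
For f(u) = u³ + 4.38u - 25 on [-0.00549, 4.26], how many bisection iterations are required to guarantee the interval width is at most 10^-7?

26

Initial width b − a = 4.26 − -0.00549 = 4.265490.
After n steps the width is (b−a)/2^n; need (b−a)/2^n ≤ 10^-7.
So n ≥ log₂(4.265490/10^-7) = log₂(42654900.0000) ≈ 25.3462.
Hence n = 26.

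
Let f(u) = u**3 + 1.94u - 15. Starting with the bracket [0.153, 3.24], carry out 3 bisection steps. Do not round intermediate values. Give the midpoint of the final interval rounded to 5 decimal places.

f(0.153000) = -14.699598, f(3.240000) = 25.297824 (opposite signs)
step 1: m = 1.696500, f(m) = -6.826073 < 0 → root in [1.696500, 3.240000]
step 2: m = 2.468250, f(m) = 4.825621 > 0 → root in [1.696500, 2.468250]
step 3: m = 2.082375, f(m) = -1.930420 < 0 → root in [2.082375, 2.468250]
Midpoint of [2.082375, 2.468250] = 2.275313

2.27531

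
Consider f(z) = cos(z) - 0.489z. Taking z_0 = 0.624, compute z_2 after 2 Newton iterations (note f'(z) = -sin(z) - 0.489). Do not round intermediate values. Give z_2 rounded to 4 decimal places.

z_0 = 0.624000: f = 0.506412, f' = -1.073286 → z_1 = 0.624000 - (0.506412)/(-1.073286) = 1.095833
z_1 = 1.095833: f = -0.078557, f' = -1.378310 → z_2 = 1.095833 - (-0.078557)/(-1.378310) = 1.038838

1.0388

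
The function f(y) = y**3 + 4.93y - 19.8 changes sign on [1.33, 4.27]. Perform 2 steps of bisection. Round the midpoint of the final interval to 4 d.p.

f(1.330000) = -10.890463, f(4.270000) = 79.105583 (opposite signs)
step 1: m = 2.800000, f(m) = 15.956000 > 0 → root in [1.330000, 2.800000]
step 2: m = 2.065000, f(m) = -0.813925 < 0 → root in [2.065000, 2.800000]
Midpoint of [2.065000, 2.800000] = 2.432500

2.4325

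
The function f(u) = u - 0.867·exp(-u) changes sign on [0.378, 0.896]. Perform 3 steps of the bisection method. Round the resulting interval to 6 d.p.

[0.507500, 0.572250]

f(0.378000) = -0.216095, f(0.896000) = 0.542091 (opposite signs)
step 1: m = 0.637000, f(m) = 0.178464 > 0 → root in [0.378000, 0.637000]
step 2: m = 0.507500, f(m) = -0.014433 < 0 → root in [0.507500, 0.637000]
step 3: m = 0.572250, f(m) = 0.083041 > 0 → root in [0.507500, 0.572250]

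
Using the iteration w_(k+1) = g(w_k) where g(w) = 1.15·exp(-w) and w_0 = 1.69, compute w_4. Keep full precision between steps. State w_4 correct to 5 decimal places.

w_1 = g(1.690000) = 0.212197
w_2 = g(0.212197) = 0.930126
w_3 = g(0.930126) = 0.453680
w_4 = g(0.453680) = 0.730579

0.73058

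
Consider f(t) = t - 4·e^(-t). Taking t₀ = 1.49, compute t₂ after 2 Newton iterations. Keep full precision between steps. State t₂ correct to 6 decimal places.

1.202039

f'(t) = 1 + 4·e^(-t)
t_0 = 1.490000: f = 0.588509, f' = 1.901491 → t_1 = 1.490000 - (0.588509)/(1.901491) = 1.180501
t_1 = 1.180501: f = -0.047998, f' = 2.228499 → t_2 = 1.180501 - (-0.047998)/(2.228499) = 1.202039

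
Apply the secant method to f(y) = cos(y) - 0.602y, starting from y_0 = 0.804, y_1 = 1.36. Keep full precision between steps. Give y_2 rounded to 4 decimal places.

Secant update: y_(k+1) = y_k − f(y_k)·(y_k − y_(k-1))/(f(y_k) − f(y_(k-1))).
f(y_0) = 0.209824, f(y_1) = -0.609481
y_2 = 1.360000 - (-0.609481)·(1.360000 - 0.804000)/(-0.609481 - (0.209824)) = 0.946391; f(y_2) = 0.014887

0.9464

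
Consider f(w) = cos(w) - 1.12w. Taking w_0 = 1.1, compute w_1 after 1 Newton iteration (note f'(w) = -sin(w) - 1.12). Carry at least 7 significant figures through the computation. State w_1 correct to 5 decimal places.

w_0 = 1.100000: f = -0.778404, f' = -2.011207 → w_1 = 1.100000 - (-0.778404)/(-2.011207) = 0.712967

0.71297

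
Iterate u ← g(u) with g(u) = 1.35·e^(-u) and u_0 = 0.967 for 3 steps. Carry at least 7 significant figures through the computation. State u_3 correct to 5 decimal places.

u_1 = g(0.967000) = 0.513300
u_2 = g(0.513300) = 0.807998
u_3 = g(0.807998) = 0.601762

0.60176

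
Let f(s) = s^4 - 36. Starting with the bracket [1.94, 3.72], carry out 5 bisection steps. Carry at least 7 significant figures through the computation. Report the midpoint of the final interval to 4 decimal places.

2.4684

f(1.940000) = -21.835315, f(3.720000) = 155.501315 (opposite signs)
step 1: m = 2.830000, f(m) = 28.142479 > 0 → root in [1.940000, 2.830000]
step 2: m = 2.385000, f(m) = -3.644096 < 0 → root in [2.385000, 2.830000]
step 3: m = 2.607500, f(m) = 10.227166 > 0 → root in [2.385000, 2.607500]
step 4: m = 2.496250, f(m) = 2.828652 > 0 → root in [2.385000, 2.496250]
step 5: m = 2.440625, f(m) = -0.518316 < 0 → root in [2.440625, 2.496250]
Midpoint of [2.440625, 2.496250] = 2.468437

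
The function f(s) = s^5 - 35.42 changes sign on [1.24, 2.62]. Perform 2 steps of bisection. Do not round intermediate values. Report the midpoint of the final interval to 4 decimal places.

2.1025

f(1.240000) = -32.488375, f(2.620000) = 88.034367 (opposite signs)
step 1: m = 1.930000, f(m) = -8.641482 < 0 → root in [1.930000, 2.620000]
step 2: m = 2.275000, f(m) = 25.520639 > 0 → root in [1.930000, 2.275000]
Midpoint of [1.930000, 2.275000] = 2.102500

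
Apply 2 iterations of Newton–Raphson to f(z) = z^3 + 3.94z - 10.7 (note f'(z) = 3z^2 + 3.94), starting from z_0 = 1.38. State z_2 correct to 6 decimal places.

1.625851

Newton update: z ← z − f(z)/f'(z).
z_0 = 1.380000: f = -2.634728, f' = 9.653200 → z_1 = 1.380000 - (-2.634728)/(9.653200) = 1.652938
z_1 = 1.652938: f = 0.328743, f' = 12.136615 → z_2 = 1.652938 - (0.328743)/(12.136615) = 1.625851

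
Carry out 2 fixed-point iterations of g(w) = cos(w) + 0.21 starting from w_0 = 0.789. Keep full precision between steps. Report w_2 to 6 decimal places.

w_1 = g(0.789000) = 0.914555
w_2 = g(0.914555) = 0.820143

0.820143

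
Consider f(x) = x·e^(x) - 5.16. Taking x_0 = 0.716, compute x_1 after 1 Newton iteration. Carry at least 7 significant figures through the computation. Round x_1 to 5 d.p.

f'(x) = (x + 1)·e^(x)
x_0 = 0.716000: f = -3.694898, f' = 3.511334 → x_1 = 0.716000 - (-3.694898)/(3.511334) = 1.768278

1.76828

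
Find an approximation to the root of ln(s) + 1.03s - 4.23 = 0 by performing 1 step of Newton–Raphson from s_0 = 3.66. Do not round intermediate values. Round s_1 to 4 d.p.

f'(s) = 1/s + 1.03
s_0 = 3.660000: f = 0.837263, f' = 1.303224 → s_1 = 3.660000 - (0.837263)/(1.303224) = 3.017545

3.0175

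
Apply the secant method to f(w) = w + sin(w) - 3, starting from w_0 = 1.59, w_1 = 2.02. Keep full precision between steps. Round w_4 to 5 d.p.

2.17937

f(w_0) = -0.410184, f(w_1) = -0.079207
w_2 = 2.020000 - (-0.079207)·(2.020000 - 1.590000)/(-0.079207 - (-0.410184)) = 2.122904; f(w_2) = -0.025675
w_3 = 2.122904 - (-0.025675)·(2.122904 - 2.020000)/(-0.025675 - (-0.079207)) = 2.172259; f(w_3) = -0.003232
w_4 = 2.172259 - (-0.003232)·(2.172259 - 2.122904)/(-0.003232 - (-0.025675)) = 2.179367; f(w_4) = -0.000167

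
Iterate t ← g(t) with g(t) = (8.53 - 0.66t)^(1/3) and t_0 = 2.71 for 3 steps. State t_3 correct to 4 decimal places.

t_1 = g(2.710000) = 1.889079
t_2 = g(1.889079) = 1.938389
t_3 = g(1.938389) = 1.935497

1.9355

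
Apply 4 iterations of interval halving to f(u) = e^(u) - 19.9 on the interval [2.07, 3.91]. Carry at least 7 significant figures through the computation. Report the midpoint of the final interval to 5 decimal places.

3.04750

f(2.070000) = -11.975177, f(3.910000) = 29.998952 (opposite signs)
step 1: m = 2.990000, f(m) = -0.014318 < 0 → root in [2.990000, 3.910000]
step 2: m = 3.450000, f(m) = 11.600392 > 0 → root in [2.990000, 3.450000]
step 3: m = 3.220000, f(m) = 5.128120 > 0 → root in [2.990000, 3.220000]
step 4: m = 3.105000, f(m) = 2.409219 > 0 → root in [2.990000, 3.105000]
Midpoint of [2.990000, 3.105000] = 3.047500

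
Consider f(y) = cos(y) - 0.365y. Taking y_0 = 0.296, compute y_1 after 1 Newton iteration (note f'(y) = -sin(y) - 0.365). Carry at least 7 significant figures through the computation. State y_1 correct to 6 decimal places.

1.588029

y_0 = 0.296000: f = 0.848471, f' = -0.656697 → y_1 = 0.296000 - (0.848471)/(-0.656697) = 1.588029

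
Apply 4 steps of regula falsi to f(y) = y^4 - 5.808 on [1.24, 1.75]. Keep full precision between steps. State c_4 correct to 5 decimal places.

1.55208

False-position update: c = (a·f(b) − b·f(a))/(f(b) − f(a)); replace the endpoint whose sign matches f(c).
f(1.240000) = -3.443786, f(1.750000) = 3.570906
step 1: c = 1.490379, f(c) = -0.874141 < 0 → new bracket [1.490379, 1.750000]
step 2: c = 1.541435, f(c) = -0.162525 < 0 → new bracket [1.541435, 1.750000]
step 3: c = 1.550514, f(c) = -0.028334 < 0 → new bracket [1.550514, 1.750000]
step 4: c = 1.552084, f(c) = -0.004883 < 0 → new bracket [1.552084, 1.750000]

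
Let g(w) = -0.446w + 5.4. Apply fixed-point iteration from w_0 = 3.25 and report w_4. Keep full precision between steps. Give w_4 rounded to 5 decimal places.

w_1 = g(3.250000) = 3.950500
w_2 = g(3.950500) = 3.638077
w_3 = g(3.638077) = 3.777418
w_4 = g(3.777418) = 3.715272

3.71527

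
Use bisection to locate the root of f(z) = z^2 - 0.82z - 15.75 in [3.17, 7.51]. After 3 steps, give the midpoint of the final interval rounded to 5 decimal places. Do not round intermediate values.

f(3.170000) = -8.300500, f(7.510000) = 34.491900 (opposite signs)
step 1: m = 5.340000, f(m) = 8.386800 > 0 → root in [3.170000, 5.340000]
step 2: m = 4.255000, f(m) = -1.134075 < 0 → root in [4.255000, 5.340000]
step 3: m = 4.797500, f(m) = 3.332056 > 0 → root in [4.255000, 4.797500]
Midpoint of [4.255000, 4.797500] = 4.526250

4.52625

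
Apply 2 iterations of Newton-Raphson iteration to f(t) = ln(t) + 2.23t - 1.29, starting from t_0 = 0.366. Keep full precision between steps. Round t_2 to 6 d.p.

Newton update: t ← t − f(t)/f'(t).
f'(t) = 1/t + 2.23
t_0 = 0.366000: f = -1.478942, f' = 4.962240 → t_1 = 0.366000 - (-1.478942)/(4.962240) = 0.664039
t_1 = 0.664039: f = -0.218607, f' = 3.735935 → t_2 = 0.664039 - (-0.218607)/(3.735935) = 0.722554

0.722554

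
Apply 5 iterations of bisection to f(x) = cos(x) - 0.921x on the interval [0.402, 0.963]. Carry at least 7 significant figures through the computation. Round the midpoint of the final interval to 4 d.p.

0.7789

f(0.402000) = 0.550038, f(0.963000) = -0.315863 (opposite signs)
step 1: m = 0.682500, f(m) = 0.147416 > 0 → root in [0.682500, 0.963000]
step 2: m = 0.822750, f(m) = -0.077545 < 0 → root in [0.682500, 0.822750]
step 3: m = 0.752625, f(m) = 0.036729 > 0 → root in [0.752625, 0.822750]
step 4: m = 0.787687, f(m) = -0.019974 < 0 → root in [0.752625, 0.787687]
step 5: m = 0.770156, f(m) = 0.008488 > 0 → root in [0.770156, 0.787687]
Midpoint of [0.770156, 0.787687] = 0.778922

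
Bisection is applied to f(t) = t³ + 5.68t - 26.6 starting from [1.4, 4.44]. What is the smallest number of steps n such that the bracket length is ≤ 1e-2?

Initial width b − a = 4.44 − 1.4 = 3.040000.
After n steps the width is (b−a)/2^n; need (b−a)/2^n ≤ 1e-2.
So n ≥ log₂(3.040000/1e-2) = log₂(304.0000) ≈ 8.2479.
Hence n = 9.

9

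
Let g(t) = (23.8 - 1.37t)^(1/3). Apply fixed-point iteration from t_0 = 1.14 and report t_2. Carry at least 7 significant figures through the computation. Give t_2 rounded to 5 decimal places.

2.71204

t_1 = g(1.140000) = 2.812116
t_2 = g(2.812116) = 2.712036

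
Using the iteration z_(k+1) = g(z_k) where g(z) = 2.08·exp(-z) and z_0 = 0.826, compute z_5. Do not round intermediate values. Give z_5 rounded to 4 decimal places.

0.8936

z_1 = g(0.826000) = 0.910618
z_2 = g(0.910618) = 0.836733
z_3 = g(0.836733) = 0.900896
z_4 = g(0.900896) = 0.844908
z_5 = g(0.844908) = 0.893562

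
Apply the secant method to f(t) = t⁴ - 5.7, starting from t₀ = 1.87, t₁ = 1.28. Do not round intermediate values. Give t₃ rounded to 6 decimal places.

Secant update: t_(k+1) = t_k − f(t_k)·(t_k − t_(k-1))/(f(t_k) − f(t_(k-1))).
f(t_0) = 6.528310, f(t_1) = -3.015645
t_2 = 1.280000 - (-3.015645)·(1.280000 - 1.870000)/(-3.015645 - (6.528310)) = 1.466425; f(t_2) = -1.075771
t_3 = 1.466425 - (-1.075771)·(1.466425 - 1.280000)/(-1.075771 - (-3.015645)) = 1.569808; f(t_3) = 0.372763

1.569808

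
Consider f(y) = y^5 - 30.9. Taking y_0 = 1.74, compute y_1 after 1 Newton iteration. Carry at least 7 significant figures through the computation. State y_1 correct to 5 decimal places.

f'(y) = 5y^4
y_0 = 1.740000: f = -14.950531, f' = 45.831809 → y_1 = 1.740000 - (-14.950531)/(45.831809) = 2.066204

2.06620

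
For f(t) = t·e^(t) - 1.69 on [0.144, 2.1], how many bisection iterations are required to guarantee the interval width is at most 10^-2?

8

Initial width b − a = 2.1 − 0.144 = 1.956000.
After n steps the width is (b−a)/2^n; need (b−a)/2^n ≤ 10^-2.
So n ≥ log₂(1.956000/10^-2) = log₂(195.6000) ≈ 7.6118.
Hence n = 8.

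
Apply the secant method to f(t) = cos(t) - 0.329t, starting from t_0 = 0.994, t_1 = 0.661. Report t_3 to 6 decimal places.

1.171113

Secant update: t_(k+1) = t_k − f(t_k)·(t_k − t_(k-1))/(f(t_k) − f(t_(k-1))).
f(t_0) = 0.218315, f(t_1) = 0.571910
t_2 = 0.661000 - (0.571910)·(0.661000 - 0.994000)/(0.571910 - (0.218315)) = 1.199600; f(t_2) = -0.031938
t_3 = 1.199600 - (-0.031938)·(1.199600 - 0.661000)/(-0.031938 - (0.571910)) = 1.171113; f(t_3) = 0.003830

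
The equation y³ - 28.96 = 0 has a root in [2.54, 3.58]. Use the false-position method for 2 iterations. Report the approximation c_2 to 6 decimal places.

f(2.540000) = -12.572936, f(3.580000) = 16.922712
step 1: c = 2.983315, f(c) = -2.408003 < 0 → new bracket [2.983315, 3.580000]
step 2: c = 3.057643, f(c) = -0.373543 < 0 → new bracket [3.057643, 3.580000]

3.057643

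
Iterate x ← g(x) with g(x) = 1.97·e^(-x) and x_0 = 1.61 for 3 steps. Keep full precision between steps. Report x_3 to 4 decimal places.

x_1 = g(1.610000) = 0.393779
x_2 = g(0.393779) = 1.328772
x_3 = g(1.328772) = 0.521661

0.5217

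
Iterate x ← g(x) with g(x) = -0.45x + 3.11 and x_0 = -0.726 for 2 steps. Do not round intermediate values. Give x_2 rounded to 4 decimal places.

1.5635

x_1 = g(-0.726000) = 3.436700
x_2 = g(3.436700) = 1.563485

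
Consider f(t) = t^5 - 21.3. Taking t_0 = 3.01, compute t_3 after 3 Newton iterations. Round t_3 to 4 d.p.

Newton update: t ← t − f(t)/f'(t).
f'(t) = 5t^4
t_0 = 3.010000: f = 225.777090, f' = 410.427060 → t_1 = 3.010000 - (225.777090)/(410.427060) = 2.459897
t_1 = 2.459897: f = 68.770953, f' = 183.078696 → t_2 = 2.459897 - (68.770953)/(183.078696) = 2.084261
t_2 = 2.084261: f = 18.033325, f' = 94.357957 → t_3 = 2.084261 - (18.033325)/(94.357957) = 1.893145

1.8931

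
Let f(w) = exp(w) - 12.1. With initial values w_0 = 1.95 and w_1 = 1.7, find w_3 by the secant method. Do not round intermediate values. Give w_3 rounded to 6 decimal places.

2.378018

f(w_0) = -5.071312, f(w_1) = -6.626053
w_2 = 1.700000 - (-6.626053)·(1.700000 - 1.950000)/(-6.626053 - (-5.071312)) = 2.765460; f(w_2) = 3.786343
w_3 = 2.765460 - (3.786343)·(2.765460 - 1.700000)/(3.786343 - (-6.626053)) = 2.378018; f(w_3) = -1.316490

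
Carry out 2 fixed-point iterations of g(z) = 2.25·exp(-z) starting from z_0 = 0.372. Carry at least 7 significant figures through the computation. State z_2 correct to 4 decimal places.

0.4771

z_1 = g(0.372000) = 1.551047
z_2 = g(1.551047) = 0.477058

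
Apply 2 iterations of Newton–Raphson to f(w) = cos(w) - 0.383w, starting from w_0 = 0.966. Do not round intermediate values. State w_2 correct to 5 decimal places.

Newton update: w ← w − f(w)/f'(w).
f'(w) = -sin(w) - 0.383
w_0 = 0.966000: f = 0.198617, f' = -1.205618 → w_1 = 0.966000 - (0.198617)/(-1.205618) = 1.130743
w_1 = 1.130743: f = -0.007086, f' = -1.287729 → w_2 = 1.130743 - (-0.007086)/(-1.287729) = 1.125240

1.12524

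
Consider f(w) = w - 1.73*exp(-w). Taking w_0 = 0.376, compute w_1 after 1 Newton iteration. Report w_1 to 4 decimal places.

0.7471

Newton update: w ← w − f(w)/f'(w).
f'(w) = 1 + 1.73*exp(-w)
w_0 = 0.376000: f = -0.811822, f' = 2.187822 → w_1 = 0.376000 - (-0.811822)/(2.187822) = 0.747064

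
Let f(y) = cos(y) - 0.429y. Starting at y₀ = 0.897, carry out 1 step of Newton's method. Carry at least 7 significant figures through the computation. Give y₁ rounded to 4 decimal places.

1.0946

f'(y) = -sin(y) - 0.429
y_0 = 0.897000: f = 0.239144, f' = -1.210459 → y_1 = 0.897000 - (0.239144)/(-1.210459) = 1.094565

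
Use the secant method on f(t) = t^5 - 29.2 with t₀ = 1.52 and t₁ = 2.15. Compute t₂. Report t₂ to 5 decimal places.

1.87119

Secant update: t_(k+1) = t_k − f(t_k)·(t_k − t_(k-1))/(f(t_k) − f(t_(k-1))).
f(t_0) = -21.086319, f(t_1) = 16.740138
t_2 = 2.150000 - (16.740138)·(2.150000 - 1.520000)/(16.740138 - (-21.086319)) = 1.871193; f(t_2) = -6.260036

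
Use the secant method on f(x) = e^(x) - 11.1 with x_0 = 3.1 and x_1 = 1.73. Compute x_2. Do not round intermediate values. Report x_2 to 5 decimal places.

2.18172

f(x_0) = 11.097951, f(x_1) = -5.459346
x_2 = 1.730000 - (-5.459346)·(1.730000 - 3.100000)/(-5.459346 - (11.097951)) = 2.181723; f(x_2) = -2.238443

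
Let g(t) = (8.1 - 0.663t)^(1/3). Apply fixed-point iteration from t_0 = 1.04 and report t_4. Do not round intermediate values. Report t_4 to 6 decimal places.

1.898360

t_1 = g(1.040000) = 1.949615
t_2 = g(1.949615) = 1.895224
t_3 = g(1.895224) = 1.898565
t_4 = g(1.898565) = 1.898360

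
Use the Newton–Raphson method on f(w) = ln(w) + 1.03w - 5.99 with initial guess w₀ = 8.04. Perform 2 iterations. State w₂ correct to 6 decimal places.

Newton update: w ← w − f(w)/f'(w).
f'(w) = 1/w + 1.03
w_0 = 8.040000: f = 4.375629, f' = 1.154378 → w_1 = 8.040000 - (4.375629)/(1.154378) = 4.249536
w_1 = 4.249536: f = -0.166169, f' = 1.265320 → w_2 = 4.249536 - (-0.166169)/(1.265320) = 4.380861

4.380861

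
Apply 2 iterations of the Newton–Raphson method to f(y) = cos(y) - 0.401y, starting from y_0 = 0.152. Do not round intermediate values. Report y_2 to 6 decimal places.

f'(y) = -sin(y) - 0.401
y_0 = 0.152000: f = 0.927518, f' = -0.552415 → y_1 = 0.152000 - (0.927518)/(-0.552415) = 1.831023
y_1 = 1.831023: f = -0.991540, f' = -1.367332 → y_2 = 1.831023 - (-0.991540)/(-1.367332) = 1.105859

1.105859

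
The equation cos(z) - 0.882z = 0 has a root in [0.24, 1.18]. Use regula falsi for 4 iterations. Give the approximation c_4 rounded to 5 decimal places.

0.79442

f(0.240000) = 0.759658, f(1.180000) = -0.659835
step 1: c = 0.743052, f(c) = 0.081036 > 0 → new bracket [0.743052, 1.180000]
step 2: c = 0.790845, f(c) = 0.005720 > 0 → new bracket [0.790845, 1.180000]
step 3: c = 0.794189, f(c) = 0.000388 > 0 → new bracket [0.794189, 1.180000]
step 4: c = 0.794416, f(c) = 0.000026 > 0 → new bracket [0.794416, 1.180000]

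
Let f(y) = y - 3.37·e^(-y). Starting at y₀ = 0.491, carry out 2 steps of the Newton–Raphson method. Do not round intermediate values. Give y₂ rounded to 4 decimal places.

1.1073

f'(y) = 1 + 3.37·e^(-y)
y_0 = 0.491000: f = -1.571487, f' = 3.062487 → y_1 = 0.491000 - (-1.571487)/(3.062487) = 1.004141
y_1 = 1.004141: f = -0.230490, f' = 2.234631 → y_2 = 1.004141 - (-0.230490)/(2.234631) = 1.107285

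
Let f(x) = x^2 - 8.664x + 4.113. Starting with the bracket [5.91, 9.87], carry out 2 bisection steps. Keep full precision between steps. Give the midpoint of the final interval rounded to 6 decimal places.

8.385000

f(5.910000) = -12.163140, f(9.870000) = 16.016220 (opposite signs)
step 1: m = 7.890000, f(m) = -1.993860 < 0 → root in [7.890000, 9.870000]
step 2: m = 8.880000, f(m) = 6.031080 > 0 → root in [7.890000, 8.880000]
Midpoint of [7.890000, 8.880000] = 8.385000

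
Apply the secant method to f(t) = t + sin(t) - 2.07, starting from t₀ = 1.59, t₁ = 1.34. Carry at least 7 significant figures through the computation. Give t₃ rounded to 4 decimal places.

f(t_0) = 0.519816, f(t_1) = 0.243485
t_2 = 1.340000 - (0.243485)·(1.340000 - 1.590000)/(0.243485 - (0.519816)) = 1.119717; f(t_2) = -0.050306
t_3 = 1.119717 - (-0.050306)·(1.119717 - 1.340000)/(-0.050306 - (0.243485)) = 1.157436; f(t_3) = 0.003212

1.1574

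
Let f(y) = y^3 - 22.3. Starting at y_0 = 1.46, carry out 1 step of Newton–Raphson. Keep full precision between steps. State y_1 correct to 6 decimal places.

4.460542

Newton update: y ← y − f(y)/f'(y).
f'(y) = 3y^2
y_0 = 1.460000: f = -19.187864, f' = 6.394800 → y_1 = 1.460000 - (-19.187864)/(6.394800) = 4.460542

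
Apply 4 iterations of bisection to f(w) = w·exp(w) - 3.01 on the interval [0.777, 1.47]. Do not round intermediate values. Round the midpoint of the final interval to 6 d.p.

1.058531

f(0.777000) = -1.320073, f(1.470000) = 3.383376 (opposite signs)
step 1: m = 1.123500, f(m) = 0.445437 > 0 → root in [0.777000, 1.123500]
step 2: m = 0.950250, f(m) = -0.552315 < 0 → root in [0.950250, 1.123500]
step 3: m = 1.036875, f(m) = -0.085609 < 0 → root in [1.036875, 1.123500]
step 4: m = 1.080188, f(m) = 0.171402 > 0 → root in [1.036875, 1.080188]
Midpoint of [1.036875, 1.080188] = 1.058531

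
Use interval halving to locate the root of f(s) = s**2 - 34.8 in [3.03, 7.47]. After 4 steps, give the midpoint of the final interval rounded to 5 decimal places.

f(3.030000) = -25.619100, f(7.470000) = 21.000900 (opposite signs)
step 1: m = 5.250000, f(m) = -7.237500 < 0 → root in [5.250000, 7.470000]
step 2: m = 6.360000, f(m) = 5.649600 > 0 → root in [5.250000, 6.360000]
step 3: m = 5.805000, f(m) = -1.101975 < 0 → root in [5.805000, 6.360000]
step 4: m = 6.082500, f(m) = 2.196806 > 0 → root in [5.805000, 6.082500]
Midpoint of [5.805000, 6.082500] = 5.943750

5.94375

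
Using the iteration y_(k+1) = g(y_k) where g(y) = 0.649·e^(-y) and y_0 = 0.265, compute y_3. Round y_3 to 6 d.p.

y_1 = g(0.265000) = 0.497917
y_2 = g(0.497917) = 0.394459
y_3 = g(0.394459) = 0.437455

0.437455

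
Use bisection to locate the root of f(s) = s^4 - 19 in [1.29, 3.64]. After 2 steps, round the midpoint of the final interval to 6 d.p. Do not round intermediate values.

f(1.290000) = -16.230771, f(3.640000) = 156.551900 (opposite signs)
step 1: m = 2.465000, f(m) = 17.920510 > 0 → root in [1.290000, 2.465000]
step 2: m = 1.877500, f(m) = -6.574331 < 0 → root in [1.877500, 2.465000]
Midpoint of [1.877500, 2.465000] = 2.171250

2.171250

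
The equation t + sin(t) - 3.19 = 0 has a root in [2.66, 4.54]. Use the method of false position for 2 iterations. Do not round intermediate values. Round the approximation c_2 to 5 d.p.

f(2.660000) = -0.066809, f(4.540000) = 0.364822
step 1: c = 2.950990, f(c) = -0.049559 < 0 → new bracket [2.950990, 4.540000]
step 2: c = 3.141033, f(c) = -0.048407 < 0 → new bracket [3.141033, 4.540000]

3.14103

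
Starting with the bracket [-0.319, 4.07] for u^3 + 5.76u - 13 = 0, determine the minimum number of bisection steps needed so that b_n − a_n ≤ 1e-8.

Initial width b − a = 4.07 − -0.319 = 4.389000.
After n steps the width is (b−a)/2^n; need (b−a)/2^n ≤ 1e-8.
So n ≥ log₂(4.389000/1e-8) = log₂(438900000.0000) ≈ 28.7093.
Hence n = 29.

29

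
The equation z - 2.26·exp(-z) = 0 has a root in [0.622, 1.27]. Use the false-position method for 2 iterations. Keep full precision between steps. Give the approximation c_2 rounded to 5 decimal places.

f(0.622000) = -0.591325, f(1.270000) = 0.635321
step 1: c = 0.934379, f(c) = 0.046584 > 0 → new bracket [0.622000, 0.934379]
step 2: c = 0.911567, f(c) = 0.003287 > 0 → new bracket [0.622000, 0.911567]

0.91157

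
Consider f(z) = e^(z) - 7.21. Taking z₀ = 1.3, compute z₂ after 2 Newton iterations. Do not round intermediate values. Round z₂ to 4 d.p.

2.0136

f'(z) = e^(z)
z_0 = 1.300000: f = -3.540703, f' = 3.669297 → z_1 = 1.300000 - (-3.540703)/(3.669297) = 2.264954
z_1 = 2.264954: f = 2.420684, f' = 9.630684 → z_2 = 2.264954 - (2.420684)/(9.630684) = 2.013603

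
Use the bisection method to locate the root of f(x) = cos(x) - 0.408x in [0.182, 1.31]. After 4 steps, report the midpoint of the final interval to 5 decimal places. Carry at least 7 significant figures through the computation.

1.13375

f(0.182000) = 0.909228, f(1.310000) = -0.276630 (opposite signs)
step 1: m = 0.746000, f(m) = 0.430042 > 0 → root in [0.746000, 1.310000]
step 2: m = 1.028000, f(m) = 0.097108 > 0 → root in [1.028000, 1.310000]
step 3: m = 1.169000, f(m) = -0.085880 < 0 → root in [1.028000, 1.169000]
step 4: m = 1.098500, f(m) = 0.006744 > 0 → root in [1.098500, 1.169000]
Midpoint of [1.098500, 1.169000] = 1.133750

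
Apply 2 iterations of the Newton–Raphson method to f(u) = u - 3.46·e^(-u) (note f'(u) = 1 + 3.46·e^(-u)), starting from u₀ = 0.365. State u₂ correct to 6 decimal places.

1.117252

Newton update: u ← u − f(u)/f'(u).
u_0 = 0.365000: f = -2.036920, f' = 3.401920 → u_1 = 0.365000 - (-2.036920)/(3.401920) = 0.963756
u_1 = 0.963756: f = -0.356087, f' = 2.319843 → u_2 = 0.963756 - (-0.356087)/(2.319843) = 1.117252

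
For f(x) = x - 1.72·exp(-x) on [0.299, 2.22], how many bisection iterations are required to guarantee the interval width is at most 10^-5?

18

Initial width b − a = 2.22 − 0.299 = 1.921000.
After n steps the width is (b−a)/2^n; need (b−a)/2^n ≤ 10^-5.
So n ≥ log₂(1.921000/10^-5) = log₂(192100.0000) ≈ 17.5515.
Hence n = 18.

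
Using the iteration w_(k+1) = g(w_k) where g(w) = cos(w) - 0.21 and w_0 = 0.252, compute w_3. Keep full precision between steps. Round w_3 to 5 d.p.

0.65984

w_1 = g(0.252000) = 0.758416
w_2 = g(0.758416) = 0.515927
w_3 = g(0.515927) = 0.659836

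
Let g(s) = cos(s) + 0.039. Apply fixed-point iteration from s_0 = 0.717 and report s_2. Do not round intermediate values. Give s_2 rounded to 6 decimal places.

s_1 = g(0.717000) = 0.792780
s_2 = g(0.792780) = 0.740867

0.740867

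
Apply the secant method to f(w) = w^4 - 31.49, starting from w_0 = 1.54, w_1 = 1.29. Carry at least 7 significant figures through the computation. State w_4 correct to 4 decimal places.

1.8990

Secant update: w_(k+1) = w_k − f(w_k)·(w_k − w_(k-1))/(f(w_k) − f(w_(k-1))).
f(w_0) = -25.865513, f(w_1) = -28.720771
w_2 = 1.290000 - (-28.720771)·(1.290000 - 1.540000)/(-28.720771 - (-25.865513)) = 3.804727; f(w_2) = 178.062983
w_3 = 3.804727 - (178.062983)·(3.804727 - 1.290000)/(178.062983 - (-28.720771)) = 1.639277; f(w_3) = -24.268793
w_4 = 1.639277 - (-24.268793)·(1.639277 - 3.804727)/(-24.268793 - (178.062983)) = 1.899013; f(w_4) = -18.484948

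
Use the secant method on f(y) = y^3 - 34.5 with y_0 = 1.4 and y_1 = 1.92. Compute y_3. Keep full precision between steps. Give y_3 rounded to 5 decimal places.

2.59151

f(y_0) = -31.756000, f(y_1) = -27.422112
y_2 = 1.920000 - (-27.422112)·(1.920000 - 1.400000)/(-27.422112 - (-31.756000)) = 5.210232; f(y_2) = 106.939678
y_3 = 5.210232 - (106.939678)·(5.210232 - 1.920000)/(106.939678 - (-27.422112)) = 2.591509; f(y_3) = -17.095641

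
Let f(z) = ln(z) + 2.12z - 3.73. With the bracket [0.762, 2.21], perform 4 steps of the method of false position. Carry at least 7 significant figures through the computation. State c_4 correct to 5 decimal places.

1.55211

False-position update: c = (a·f(b) − b·f(a))/(f(b) − f(a)); replace the endpoint whose sign matches f(c).
f(0.762000) = -2.386369, f(2.210000) = 1.748193
step 1: c = 1.597751, f(c) = 0.125828 > 0 → new bracket [0.762000, 1.597751]
step 2: c = 1.555890, f(c) = 0.010536 > 0 → new bracket [0.762000, 1.555890]
step 3: c = 1.552401, f(c) = 0.000892 > 0 → new bracket [0.762000, 1.552401]
step 4: c = 1.552105, f(c) = 0.000076 > 0 → new bracket [0.762000, 1.552105]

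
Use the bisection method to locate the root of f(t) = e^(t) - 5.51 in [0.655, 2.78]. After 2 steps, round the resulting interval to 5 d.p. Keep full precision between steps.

f(0.655000) = -3.584857, f(2.780000) = 10.609021 (opposite signs)
step 1: m = 1.717500, f(m) = 0.060585 > 0 → root in [0.655000, 1.717500]
step 2: m = 1.186250, f(m) = -2.235222 < 0 → root in [1.186250, 1.717500]

[1.18625, 1.71750]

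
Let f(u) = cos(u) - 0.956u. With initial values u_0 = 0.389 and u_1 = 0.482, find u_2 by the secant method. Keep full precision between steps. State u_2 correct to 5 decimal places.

0.79068

f(u_0) = 0.553405, f(u_1) = 0.425278
u_2 = 0.482000 - (0.425278)·(0.482000 - 0.389000)/(0.425278 - (0.553405)) = 0.790684; f(u_2) = -0.052535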